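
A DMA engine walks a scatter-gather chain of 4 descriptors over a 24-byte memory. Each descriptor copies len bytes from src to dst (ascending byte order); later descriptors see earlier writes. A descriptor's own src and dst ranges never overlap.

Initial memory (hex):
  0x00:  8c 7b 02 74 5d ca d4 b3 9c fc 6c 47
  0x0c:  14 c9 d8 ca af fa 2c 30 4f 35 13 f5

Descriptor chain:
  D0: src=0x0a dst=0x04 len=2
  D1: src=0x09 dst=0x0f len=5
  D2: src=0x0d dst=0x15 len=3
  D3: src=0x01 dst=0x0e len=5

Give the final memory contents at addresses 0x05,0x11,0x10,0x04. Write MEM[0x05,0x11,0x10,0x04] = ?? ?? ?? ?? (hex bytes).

D0: mem[0x04..0x05] <- [6c 47]
D1: mem[0x0f..0x13] <- [fc 6c 47 14 c9]
D2: mem[0x15..0x17] <- [c9 d8 fc]
D3: mem[0x0e..0x12] <- [7b 02 74 6c 47]
query mem[0x05]=0x47, mem[0x11]=0x6c, mem[0x10]=0x74, mem[0x04]=0x6c

MEM[0x05,0x11,0x10,0x04] = 47 6c 74 6c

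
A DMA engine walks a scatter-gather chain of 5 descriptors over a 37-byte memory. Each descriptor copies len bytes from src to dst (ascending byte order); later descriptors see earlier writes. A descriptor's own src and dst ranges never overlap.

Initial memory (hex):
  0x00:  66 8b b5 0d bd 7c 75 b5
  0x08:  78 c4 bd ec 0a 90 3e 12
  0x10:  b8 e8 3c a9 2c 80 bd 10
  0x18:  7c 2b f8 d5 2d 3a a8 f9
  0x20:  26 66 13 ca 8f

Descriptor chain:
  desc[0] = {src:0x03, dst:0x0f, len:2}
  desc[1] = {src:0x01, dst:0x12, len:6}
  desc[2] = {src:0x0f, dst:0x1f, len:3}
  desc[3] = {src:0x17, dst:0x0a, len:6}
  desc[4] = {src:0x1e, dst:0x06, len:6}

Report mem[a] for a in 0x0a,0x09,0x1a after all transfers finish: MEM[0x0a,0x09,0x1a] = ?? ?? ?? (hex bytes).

  after D0: wrote 2B at 0x0f = 0dbd
  after D1: wrote 6B at 0x12 = 8bb50dbd7c75
  after D2: wrote 3B at 0x1f = 0dbde8
  after D3: wrote 6B at 0x0a = 757c2bf8d52d
  after D4: wrote 6B at 0x06 = a80dbde813ca
query mem[0x0a]=0x13, mem[0x09]=0xe8, mem[0x1a]=0xf8

MEM[0x0a,0x09,0x1a] = 13 e8 f8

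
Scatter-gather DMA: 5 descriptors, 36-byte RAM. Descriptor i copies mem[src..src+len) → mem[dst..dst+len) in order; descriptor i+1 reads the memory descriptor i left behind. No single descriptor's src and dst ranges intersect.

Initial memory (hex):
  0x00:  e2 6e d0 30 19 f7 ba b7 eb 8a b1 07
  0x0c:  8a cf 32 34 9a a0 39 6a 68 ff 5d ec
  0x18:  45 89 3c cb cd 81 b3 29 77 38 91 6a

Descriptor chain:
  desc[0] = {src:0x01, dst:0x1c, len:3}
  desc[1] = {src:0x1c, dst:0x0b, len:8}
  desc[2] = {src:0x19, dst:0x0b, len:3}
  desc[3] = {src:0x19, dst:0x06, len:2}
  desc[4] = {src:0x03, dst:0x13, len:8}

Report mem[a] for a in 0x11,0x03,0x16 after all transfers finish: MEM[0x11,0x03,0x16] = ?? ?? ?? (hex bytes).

MEM[0x11,0x03,0x16] = 91 30 89

#0 dst[0x1c+3] := {0x6e,0xd0,0x30}
#1 dst[0x0b+8] := {0x6e,0xd0,0x30,0x29,0x77,0x38,0x91,0x6a}
#2 dst[0x0b+3] := {0x89,0x3c,0xcb}
#3 dst[0x06+2] := {0x89,0x3c}
#4 dst[0x13+8] := {0x30,0x19,0xf7,0x89,0x3c,0xeb,0x8a,0xb1}
query mem[0x11]=0x91, mem[0x03]=0x30, mem[0x16]=0x89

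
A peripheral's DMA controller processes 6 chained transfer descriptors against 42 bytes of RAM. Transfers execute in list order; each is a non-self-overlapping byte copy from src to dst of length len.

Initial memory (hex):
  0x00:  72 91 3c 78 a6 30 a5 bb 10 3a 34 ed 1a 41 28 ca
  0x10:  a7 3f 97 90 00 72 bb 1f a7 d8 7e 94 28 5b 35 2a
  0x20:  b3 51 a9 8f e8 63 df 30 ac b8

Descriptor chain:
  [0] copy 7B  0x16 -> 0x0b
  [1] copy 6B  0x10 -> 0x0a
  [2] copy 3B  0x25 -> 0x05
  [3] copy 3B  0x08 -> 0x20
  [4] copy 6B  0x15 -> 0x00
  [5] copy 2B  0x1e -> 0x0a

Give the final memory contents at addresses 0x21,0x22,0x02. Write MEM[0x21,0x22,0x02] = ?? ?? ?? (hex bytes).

MEM[0x21,0x22,0x02] = 3a 94 1f

#0 dst[0x0b+7] := {0xbb,0x1f,0xa7,0xd8,0x7e,0x94,0x28}
#1 dst[0x0a+6] := {0x94,0x28,0x97,0x90,0x00,0x72}
#2 dst[0x05+3] := {0x63,0xdf,0x30}
#3 dst[0x20+3] := {0x10,0x3a,0x94}
#4 dst[0x00+6] := {0x72,0xbb,0x1f,0xa7,0xd8,0x7e}
#5 dst[0x0a+2] := {0x35,0x2a}
query mem[0x21]=0x3a, mem[0x22]=0x94, mem[0x02]=0x1f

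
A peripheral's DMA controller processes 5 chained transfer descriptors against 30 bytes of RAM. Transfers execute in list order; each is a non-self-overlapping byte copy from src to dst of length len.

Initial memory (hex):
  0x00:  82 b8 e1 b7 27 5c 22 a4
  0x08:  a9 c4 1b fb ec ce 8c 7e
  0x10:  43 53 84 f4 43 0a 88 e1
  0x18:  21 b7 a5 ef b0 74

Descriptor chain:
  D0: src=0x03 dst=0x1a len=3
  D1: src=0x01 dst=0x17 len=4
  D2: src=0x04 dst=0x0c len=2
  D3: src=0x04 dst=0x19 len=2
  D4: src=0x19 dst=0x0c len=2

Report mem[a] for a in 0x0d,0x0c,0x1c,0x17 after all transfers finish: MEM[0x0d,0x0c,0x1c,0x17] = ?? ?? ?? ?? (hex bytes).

#0 dst[0x1a+3] := {0xb7,0x27,0x5c}
#1 dst[0x17+4] := {0xb8,0xe1,0xb7,0x27}
#2 dst[0x0c+2] := {0x27,0x5c}
#3 dst[0x19+2] := {0x27,0x5c}
#4 dst[0x0c+2] := {0x27,0x5c}
query mem[0x0d]=0x5c, mem[0x0c]=0x27, mem[0x1c]=0x5c, mem[0x17]=0xb8

MEM[0x0d,0x0c,0x1c,0x17] = 5c 27 5c b8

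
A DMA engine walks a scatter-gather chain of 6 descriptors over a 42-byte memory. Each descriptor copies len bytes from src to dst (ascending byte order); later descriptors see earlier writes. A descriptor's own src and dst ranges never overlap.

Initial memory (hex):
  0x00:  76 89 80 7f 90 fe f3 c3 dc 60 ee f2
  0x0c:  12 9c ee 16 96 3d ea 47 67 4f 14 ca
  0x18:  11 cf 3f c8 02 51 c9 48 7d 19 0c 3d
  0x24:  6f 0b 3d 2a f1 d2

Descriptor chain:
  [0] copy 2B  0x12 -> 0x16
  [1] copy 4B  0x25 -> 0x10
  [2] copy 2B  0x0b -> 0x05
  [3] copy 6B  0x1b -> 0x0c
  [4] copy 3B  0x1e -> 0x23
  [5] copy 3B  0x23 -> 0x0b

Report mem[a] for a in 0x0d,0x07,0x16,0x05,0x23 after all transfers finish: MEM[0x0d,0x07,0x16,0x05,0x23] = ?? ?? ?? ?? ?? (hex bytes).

MEM[0x0d,0x07,0x16,0x05,0x23] = 7d c3 ea f2 c9

  after D0: wrote 2B at 0x16 = ea47
  after D1: wrote 4B at 0x10 = 0b3d2af1
  after D2: wrote 2B at 0x05 = f212
  after D3: wrote 6B at 0x0c = c80251c9487d
  after D4: wrote 3B at 0x23 = c9487d
  after D5: wrote 3B at 0x0b = c9487d
query mem[0x0d]=0x7d, mem[0x07]=0xc3, mem[0x16]=0xea, mem[0x05]=0xf2, mem[0x23]=0xc9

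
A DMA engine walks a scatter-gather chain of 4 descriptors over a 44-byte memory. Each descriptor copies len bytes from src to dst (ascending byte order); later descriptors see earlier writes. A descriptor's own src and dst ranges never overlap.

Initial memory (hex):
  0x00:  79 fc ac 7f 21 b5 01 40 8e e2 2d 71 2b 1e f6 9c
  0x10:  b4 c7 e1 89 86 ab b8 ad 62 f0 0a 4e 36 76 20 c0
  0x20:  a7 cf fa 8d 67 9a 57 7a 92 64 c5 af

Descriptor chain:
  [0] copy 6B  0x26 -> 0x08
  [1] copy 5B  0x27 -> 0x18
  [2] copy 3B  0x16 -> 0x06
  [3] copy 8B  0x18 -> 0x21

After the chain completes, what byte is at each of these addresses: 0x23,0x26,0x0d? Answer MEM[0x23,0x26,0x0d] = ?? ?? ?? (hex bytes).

MEM[0x23,0x26,0x0d] = 64 76 af

  after D0: wrote 6B at 0x08 = 577a9264c5af
  after D1: wrote 5B at 0x18 = 7a9264c5af
  after D2: wrote 3B at 0x06 = b8ad7a
  after D3: wrote 8B at 0x21 = 7a9264c5af7620c0
query mem[0x23]=0x64, mem[0x26]=0x76, mem[0x0d]=0xaf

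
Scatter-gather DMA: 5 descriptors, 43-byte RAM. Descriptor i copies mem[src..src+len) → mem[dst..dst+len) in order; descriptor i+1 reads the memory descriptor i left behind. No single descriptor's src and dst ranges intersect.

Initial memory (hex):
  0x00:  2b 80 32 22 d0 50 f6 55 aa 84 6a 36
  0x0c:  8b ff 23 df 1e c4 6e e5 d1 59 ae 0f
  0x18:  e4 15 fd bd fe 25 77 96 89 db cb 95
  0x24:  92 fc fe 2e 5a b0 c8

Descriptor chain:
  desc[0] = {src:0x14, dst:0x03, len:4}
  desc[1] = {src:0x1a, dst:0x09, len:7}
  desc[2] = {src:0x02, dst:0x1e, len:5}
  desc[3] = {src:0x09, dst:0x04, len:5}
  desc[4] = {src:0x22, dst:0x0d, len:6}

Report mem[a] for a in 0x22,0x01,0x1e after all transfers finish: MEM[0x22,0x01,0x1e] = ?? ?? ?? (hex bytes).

[0] 0x14->0x03 len=4 : d1 59 ae 0f
[1] 0x1a->0x09 len=7 : fd bd fe 25 77 96 89
[2] 0x02->0x1e len=5 : 32 d1 59 ae 0f
[3] 0x09->0x04 len=5 : fd bd fe 25 77
[4] 0x22->0x0d len=6 : 0f 95 92 fc fe 2e
query mem[0x22]=0x0f, mem[0x01]=0x80, mem[0x1e]=0x32

MEM[0x22,0x01,0x1e] = 0f 80 32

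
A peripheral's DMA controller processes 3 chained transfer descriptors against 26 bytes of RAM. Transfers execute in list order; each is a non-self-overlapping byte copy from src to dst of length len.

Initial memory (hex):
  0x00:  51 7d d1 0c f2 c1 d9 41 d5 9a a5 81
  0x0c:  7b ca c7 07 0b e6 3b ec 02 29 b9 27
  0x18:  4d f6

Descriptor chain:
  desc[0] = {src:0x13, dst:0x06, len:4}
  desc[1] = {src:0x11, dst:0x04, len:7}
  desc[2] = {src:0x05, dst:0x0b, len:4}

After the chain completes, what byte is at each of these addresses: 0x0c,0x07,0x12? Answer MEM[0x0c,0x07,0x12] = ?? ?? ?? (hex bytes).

  after D0: wrote 4B at 0x06 = ec0229b9
  after D1: wrote 7B at 0x04 = e63bec0229b927
  after D2: wrote 4B at 0x0b = 3bec0229
query mem[0x0c]=0xec, mem[0x07]=0x02, mem[0x12]=0x3b

MEM[0x0c,0x07,0x12] = ec 02 3b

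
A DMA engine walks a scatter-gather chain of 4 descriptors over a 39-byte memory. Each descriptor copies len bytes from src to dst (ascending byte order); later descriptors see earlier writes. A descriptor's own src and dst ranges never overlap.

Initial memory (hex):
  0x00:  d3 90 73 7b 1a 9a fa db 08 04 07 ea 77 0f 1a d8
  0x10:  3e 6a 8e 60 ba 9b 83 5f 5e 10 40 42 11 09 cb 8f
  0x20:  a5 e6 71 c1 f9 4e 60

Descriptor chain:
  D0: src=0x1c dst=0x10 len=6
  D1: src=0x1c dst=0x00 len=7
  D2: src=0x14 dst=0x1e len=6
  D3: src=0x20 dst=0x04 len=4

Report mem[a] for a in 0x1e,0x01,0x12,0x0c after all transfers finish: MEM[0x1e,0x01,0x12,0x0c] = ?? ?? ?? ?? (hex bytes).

#0 dst[0x10+6] := {0x11,0x09,0xcb,0x8f,0xa5,0xe6}
#1 dst[0x00+7] := {0x11,0x09,0xcb,0x8f,0xa5,0xe6,0x71}
#2 dst[0x1e+6] := {0xa5,0xe6,0x83,0x5f,0x5e,0x10}
#3 dst[0x04+4] := {0x83,0x5f,0x5e,0x10}
query mem[0x1e]=0xa5, mem[0x01]=0x09, mem[0x12]=0xcb, mem[0x0c]=0x77

MEM[0x1e,0x01,0x12,0x0c] = a5 09 cb 77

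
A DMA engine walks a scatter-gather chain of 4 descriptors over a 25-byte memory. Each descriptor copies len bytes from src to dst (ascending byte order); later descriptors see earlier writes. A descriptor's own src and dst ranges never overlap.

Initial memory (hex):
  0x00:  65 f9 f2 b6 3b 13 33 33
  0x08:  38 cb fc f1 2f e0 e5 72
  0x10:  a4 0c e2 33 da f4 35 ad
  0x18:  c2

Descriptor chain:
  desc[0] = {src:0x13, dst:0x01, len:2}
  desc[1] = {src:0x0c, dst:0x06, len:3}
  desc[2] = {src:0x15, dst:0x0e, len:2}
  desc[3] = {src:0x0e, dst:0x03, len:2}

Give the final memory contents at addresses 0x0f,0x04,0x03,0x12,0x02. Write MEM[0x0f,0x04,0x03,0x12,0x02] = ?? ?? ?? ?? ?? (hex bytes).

  after D0: wrote 2B at 0x01 = 33da
  after D1: wrote 3B at 0x06 = 2fe0e5
  after D2: wrote 2B at 0x0e = f435
  after D3: wrote 2B at 0x03 = f435
query mem[0x0f]=0x35, mem[0x04]=0x35, mem[0x03]=0xf4, mem[0x12]=0xe2, mem[0x02]=0xda

MEM[0x0f,0x04,0x03,0x12,0x02] = 35 35 f4 e2 da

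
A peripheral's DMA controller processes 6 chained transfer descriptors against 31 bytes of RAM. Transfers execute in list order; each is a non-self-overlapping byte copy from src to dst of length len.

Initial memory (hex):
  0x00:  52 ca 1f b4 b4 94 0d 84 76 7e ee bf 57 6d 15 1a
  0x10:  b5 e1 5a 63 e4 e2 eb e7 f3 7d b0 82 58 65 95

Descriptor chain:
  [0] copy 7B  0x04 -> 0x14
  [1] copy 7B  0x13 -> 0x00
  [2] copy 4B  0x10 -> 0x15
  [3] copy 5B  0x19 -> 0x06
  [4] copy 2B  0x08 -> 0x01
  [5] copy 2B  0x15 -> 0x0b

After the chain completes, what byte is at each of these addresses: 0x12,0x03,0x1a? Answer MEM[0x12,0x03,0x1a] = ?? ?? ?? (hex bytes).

MEM[0x12,0x03,0x1a] = 5a 0d ee

[0] 0x04->0x14 len=7 : b4 94 0d 84 76 7e ee
[1] 0x13->0x00 len=7 : 63 b4 94 0d 84 76 7e
[2] 0x10->0x15 len=4 : b5 e1 5a 63
[3] 0x19->0x06 len=5 : 7e ee 82 58 65
[4] 0x08->0x01 len=2 : 82 58
[5] 0x15->0x0b len=2 : b5 e1
query mem[0x12]=0x5a, mem[0x03]=0x0d, mem[0x1a]=0xee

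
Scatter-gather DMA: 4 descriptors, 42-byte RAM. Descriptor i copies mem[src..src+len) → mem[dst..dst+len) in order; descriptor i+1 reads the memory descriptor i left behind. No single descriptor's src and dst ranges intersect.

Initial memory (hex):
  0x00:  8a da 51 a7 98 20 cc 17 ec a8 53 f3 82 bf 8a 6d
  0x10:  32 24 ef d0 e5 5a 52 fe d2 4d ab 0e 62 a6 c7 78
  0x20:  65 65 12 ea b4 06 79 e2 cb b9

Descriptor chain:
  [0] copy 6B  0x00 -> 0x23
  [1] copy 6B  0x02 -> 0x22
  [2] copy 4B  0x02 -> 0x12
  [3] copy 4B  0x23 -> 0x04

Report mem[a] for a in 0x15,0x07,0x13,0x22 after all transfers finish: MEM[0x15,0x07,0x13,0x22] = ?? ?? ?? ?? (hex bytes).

[0] 0x00->0x23 len=6 : 8a da 51 a7 98 20
[1] 0x02->0x22 len=6 : 51 a7 98 20 cc 17
[2] 0x02->0x12 len=4 : 51 a7 98 20
[3] 0x23->0x04 len=4 : a7 98 20 cc
query mem[0x15]=0x20, mem[0x07]=0xcc, mem[0x13]=0xa7, mem[0x22]=0x51

MEM[0x15,0x07,0x13,0x22] = 20 cc a7 51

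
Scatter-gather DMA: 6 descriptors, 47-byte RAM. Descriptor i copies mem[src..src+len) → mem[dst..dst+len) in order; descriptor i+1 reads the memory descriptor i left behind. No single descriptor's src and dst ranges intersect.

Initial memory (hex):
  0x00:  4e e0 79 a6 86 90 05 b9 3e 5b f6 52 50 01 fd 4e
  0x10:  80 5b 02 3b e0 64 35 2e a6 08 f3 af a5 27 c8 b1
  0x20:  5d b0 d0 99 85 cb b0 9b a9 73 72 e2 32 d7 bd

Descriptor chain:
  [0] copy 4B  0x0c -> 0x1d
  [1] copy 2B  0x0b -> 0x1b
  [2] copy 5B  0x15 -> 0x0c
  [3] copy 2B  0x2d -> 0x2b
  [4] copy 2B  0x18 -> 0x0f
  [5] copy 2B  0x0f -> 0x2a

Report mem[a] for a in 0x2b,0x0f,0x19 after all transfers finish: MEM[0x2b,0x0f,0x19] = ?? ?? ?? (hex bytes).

[0] 0x0c->0x1d len=4 : 50 01 fd 4e
[1] 0x0b->0x1b len=2 : 52 50
[2] 0x15->0x0c len=5 : 64 35 2e a6 08
[3] 0x2d->0x2b len=2 : d7 bd
[4] 0x18->0x0f len=2 : a6 08
[5] 0x0f->0x2a len=2 : a6 08
query mem[0x2b]=0x08, mem[0x0f]=0xa6, mem[0x19]=0x08

MEM[0x2b,0x0f,0x19] = 08 a6 08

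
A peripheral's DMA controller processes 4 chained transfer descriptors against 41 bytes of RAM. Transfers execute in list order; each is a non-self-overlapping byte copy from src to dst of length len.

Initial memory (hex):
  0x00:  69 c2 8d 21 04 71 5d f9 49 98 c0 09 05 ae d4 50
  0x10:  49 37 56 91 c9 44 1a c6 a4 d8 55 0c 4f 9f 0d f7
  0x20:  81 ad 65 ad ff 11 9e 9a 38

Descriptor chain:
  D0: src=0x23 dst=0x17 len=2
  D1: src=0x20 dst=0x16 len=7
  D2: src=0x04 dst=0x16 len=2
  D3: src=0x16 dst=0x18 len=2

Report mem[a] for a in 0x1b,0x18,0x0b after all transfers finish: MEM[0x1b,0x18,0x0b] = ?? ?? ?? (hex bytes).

[0] 0x23->0x17 len=2 : ad ff
[1] 0x20->0x16 len=7 : 81 ad 65 ad ff 11 9e
[2] 0x04->0x16 len=2 : 04 71
[3] 0x16->0x18 len=2 : 04 71
query mem[0x1b]=0x11, mem[0x18]=0x04, mem[0x0b]=0x09

MEM[0x1b,0x18,0x0b] = 11 04 09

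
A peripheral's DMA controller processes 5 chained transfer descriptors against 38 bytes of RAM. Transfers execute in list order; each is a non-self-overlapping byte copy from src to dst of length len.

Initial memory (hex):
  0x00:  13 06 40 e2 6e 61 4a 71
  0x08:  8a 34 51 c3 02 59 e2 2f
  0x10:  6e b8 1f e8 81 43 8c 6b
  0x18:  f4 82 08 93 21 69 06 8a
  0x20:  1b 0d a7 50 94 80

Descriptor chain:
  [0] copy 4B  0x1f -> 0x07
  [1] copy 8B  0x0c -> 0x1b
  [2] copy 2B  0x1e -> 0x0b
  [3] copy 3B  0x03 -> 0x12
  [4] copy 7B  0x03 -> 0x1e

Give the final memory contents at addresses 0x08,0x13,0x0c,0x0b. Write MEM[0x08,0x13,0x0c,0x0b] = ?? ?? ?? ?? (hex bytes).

MEM[0x08,0x13,0x0c,0x0b] = 1b 6e 6e 2f

D0: mem[0x07..0x0a] <- [8a 1b 0d a7]
D1: mem[0x1b..0x22] <- [02 59 e2 2f 6e b8 1f e8]
D2: mem[0x0b..0x0c] <- [2f 6e]
D3: mem[0x12..0x14] <- [e2 6e 61]
D4: mem[0x1e..0x24] <- [e2 6e 61 4a 8a 1b 0d]
query mem[0x08]=0x1b, mem[0x13]=0x6e, mem[0x0c]=0x6e, mem[0x0b]=0x2f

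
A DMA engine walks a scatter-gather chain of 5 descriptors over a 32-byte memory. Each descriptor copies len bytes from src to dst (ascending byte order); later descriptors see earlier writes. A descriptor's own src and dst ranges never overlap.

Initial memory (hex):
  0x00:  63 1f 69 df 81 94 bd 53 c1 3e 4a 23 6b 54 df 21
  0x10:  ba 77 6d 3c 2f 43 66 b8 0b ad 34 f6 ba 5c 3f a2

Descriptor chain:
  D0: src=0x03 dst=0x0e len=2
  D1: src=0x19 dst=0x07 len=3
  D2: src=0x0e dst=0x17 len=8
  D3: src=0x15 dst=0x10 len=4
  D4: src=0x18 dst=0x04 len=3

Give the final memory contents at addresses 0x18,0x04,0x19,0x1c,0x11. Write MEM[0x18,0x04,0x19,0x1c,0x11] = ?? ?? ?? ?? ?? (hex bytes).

MEM[0x18,0x04,0x19,0x1c,0x11] = 81 81 ba 3c 66

#0 dst[0x0e+2] := {0xdf,0x81}
#1 dst[0x07+3] := {0xad,0x34,0xf6}
#2 dst[0x17+8] := {0xdf,0x81,0xba,0x77,0x6d,0x3c,0x2f,0x43}
#3 dst[0x10+4] := {0x43,0x66,0xdf,0x81}
#4 dst[0x04+3] := {0x81,0xba,0x77}
query mem[0x18]=0x81, mem[0x04]=0x81, mem[0x19]=0xba, mem[0x1c]=0x3c, mem[0x11]=0x66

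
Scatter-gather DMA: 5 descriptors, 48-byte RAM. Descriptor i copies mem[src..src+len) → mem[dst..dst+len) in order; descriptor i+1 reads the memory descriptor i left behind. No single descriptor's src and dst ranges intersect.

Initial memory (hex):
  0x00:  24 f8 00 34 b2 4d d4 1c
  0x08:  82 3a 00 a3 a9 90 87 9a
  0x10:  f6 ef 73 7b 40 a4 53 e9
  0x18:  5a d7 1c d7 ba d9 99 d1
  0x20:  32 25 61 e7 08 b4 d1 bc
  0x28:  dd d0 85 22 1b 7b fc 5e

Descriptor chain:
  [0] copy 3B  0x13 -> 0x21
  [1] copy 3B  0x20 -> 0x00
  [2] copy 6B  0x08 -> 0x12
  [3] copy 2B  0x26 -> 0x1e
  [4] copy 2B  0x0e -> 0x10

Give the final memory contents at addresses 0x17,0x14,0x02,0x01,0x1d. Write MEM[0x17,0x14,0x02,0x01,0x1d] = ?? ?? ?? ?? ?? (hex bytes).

[0] 0x13->0x21 len=3 : 7b 40 a4
[1] 0x20->0x00 len=3 : 32 7b 40
[2] 0x08->0x12 len=6 : 82 3a 00 a3 a9 90
[3] 0x26->0x1e len=2 : d1 bc
[4] 0x0e->0x10 len=2 : 87 9a
query mem[0x17]=0x90, mem[0x14]=0x00, mem[0x02]=0x40, mem[0x01]=0x7b, mem[0x1d]=0xd9

MEM[0x17,0x14,0x02,0x01,0x1d] = 90 00 40 7b d9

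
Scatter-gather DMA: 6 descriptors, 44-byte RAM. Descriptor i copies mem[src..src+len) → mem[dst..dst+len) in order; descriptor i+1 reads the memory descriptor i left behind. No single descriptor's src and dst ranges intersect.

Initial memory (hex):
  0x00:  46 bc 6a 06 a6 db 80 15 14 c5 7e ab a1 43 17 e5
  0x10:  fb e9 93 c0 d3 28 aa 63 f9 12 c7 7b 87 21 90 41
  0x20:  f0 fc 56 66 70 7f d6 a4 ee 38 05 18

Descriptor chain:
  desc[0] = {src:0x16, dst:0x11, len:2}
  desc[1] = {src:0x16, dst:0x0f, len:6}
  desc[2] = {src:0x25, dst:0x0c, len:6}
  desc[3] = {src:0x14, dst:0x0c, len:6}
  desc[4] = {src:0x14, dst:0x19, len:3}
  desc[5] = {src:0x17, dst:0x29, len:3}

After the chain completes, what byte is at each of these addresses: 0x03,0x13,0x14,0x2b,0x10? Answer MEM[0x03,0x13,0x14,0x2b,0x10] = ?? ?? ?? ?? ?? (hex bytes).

#0 dst[0x11+2] := {0xaa,0x63}
#1 dst[0x0f+6] := {0xaa,0x63,0xf9,0x12,0xc7,0x7b}
#2 dst[0x0c+6] := {0x7f,0xd6,0xa4,0xee,0x38,0x05}
#3 dst[0x0c+6] := {0x7b,0x28,0xaa,0x63,0xf9,0x12}
#4 dst[0x19+3] := {0x7b,0x28,0xaa}
#5 dst[0x29+3] := {0x63,0xf9,0x7b}
query mem[0x03]=0x06, mem[0x13]=0xc7, mem[0x14]=0x7b, mem[0x2b]=0x7b, mem[0x10]=0xf9

MEM[0x03,0x13,0x14,0x2b,0x10] = 06 c7 7b 7b f9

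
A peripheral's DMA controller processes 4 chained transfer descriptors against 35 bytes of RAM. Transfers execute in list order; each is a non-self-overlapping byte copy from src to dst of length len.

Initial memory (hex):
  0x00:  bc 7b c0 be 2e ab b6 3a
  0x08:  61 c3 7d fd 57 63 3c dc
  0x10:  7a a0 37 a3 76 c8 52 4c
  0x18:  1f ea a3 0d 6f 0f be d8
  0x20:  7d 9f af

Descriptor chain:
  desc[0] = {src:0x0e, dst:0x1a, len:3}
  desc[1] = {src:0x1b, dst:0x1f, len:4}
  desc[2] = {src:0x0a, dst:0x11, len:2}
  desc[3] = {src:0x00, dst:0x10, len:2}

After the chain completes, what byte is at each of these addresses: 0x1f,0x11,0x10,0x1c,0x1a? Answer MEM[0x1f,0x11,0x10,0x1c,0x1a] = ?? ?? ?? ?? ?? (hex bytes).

MEM[0x1f,0x11,0x10,0x1c,0x1a] = dc 7b bc 7a 3c

[0] 0x0e->0x1a len=3 : 3c dc 7a
[1] 0x1b->0x1f len=4 : dc 7a 0f be
[2] 0x0a->0x11 len=2 : 7d fd
[3] 0x00->0x10 len=2 : bc 7b
query mem[0x1f]=0xdc, mem[0x11]=0x7b, mem[0x10]=0xbc, mem[0x1c]=0x7a, mem[0x1a]=0x3c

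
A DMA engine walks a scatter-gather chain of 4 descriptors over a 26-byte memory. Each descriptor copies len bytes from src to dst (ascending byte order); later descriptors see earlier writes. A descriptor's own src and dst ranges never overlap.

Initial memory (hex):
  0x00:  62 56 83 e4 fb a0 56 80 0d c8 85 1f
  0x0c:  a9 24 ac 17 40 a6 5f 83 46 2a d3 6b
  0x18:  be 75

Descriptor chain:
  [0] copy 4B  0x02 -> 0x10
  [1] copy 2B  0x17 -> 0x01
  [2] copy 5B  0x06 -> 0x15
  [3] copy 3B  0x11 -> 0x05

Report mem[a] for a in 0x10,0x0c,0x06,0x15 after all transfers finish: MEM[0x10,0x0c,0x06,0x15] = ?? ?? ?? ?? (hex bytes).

#0 dst[0x10+4] := {0x83,0xe4,0xfb,0xa0}
#1 dst[0x01+2] := {0x6b,0xbe}
#2 dst[0x15+5] := {0x56,0x80,0x0d,0xc8,0x85}
#3 dst[0x05+3] := {0xe4,0xfb,0xa0}
query mem[0x10]=0x83, mem[0x0c]=0xa9, mem[0x06]=0xfb, mem[0x15]=0x56

MEM[0x10,0x0c,0x06,0x15] = 83 a9 fb 56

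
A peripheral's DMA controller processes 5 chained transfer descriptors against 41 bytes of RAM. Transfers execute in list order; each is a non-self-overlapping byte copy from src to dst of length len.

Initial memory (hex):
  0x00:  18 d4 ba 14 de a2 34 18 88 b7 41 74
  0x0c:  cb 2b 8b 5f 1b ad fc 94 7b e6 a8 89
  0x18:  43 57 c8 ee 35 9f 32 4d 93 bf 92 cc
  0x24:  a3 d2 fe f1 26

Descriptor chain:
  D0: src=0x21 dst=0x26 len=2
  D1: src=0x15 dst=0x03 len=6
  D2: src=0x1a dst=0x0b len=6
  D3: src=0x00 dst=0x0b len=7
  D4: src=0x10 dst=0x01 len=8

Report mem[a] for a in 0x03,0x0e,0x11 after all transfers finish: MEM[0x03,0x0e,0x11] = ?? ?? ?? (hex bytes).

MEM[0x03,0x0e,0x11] = fc e6 43

[0] 0x21->0x26 len=2 : bf 92
[1] 0x15->0x03 len=6 : e6 a8 89 43 57 c8
[2] 0x1a->0x0b len=6 : c8 ee 35 9f 32 4d
[3] 0x00->0x0b len=7 : 18 d4 ba e6 a8 89 43
[4] 0x10->0x01 len=8 : 89 43 fc 94 7b e6 a8 89
query mem[0x03]=0xfc, mem[0x0e]=0xe6, mem[0x11]=0x43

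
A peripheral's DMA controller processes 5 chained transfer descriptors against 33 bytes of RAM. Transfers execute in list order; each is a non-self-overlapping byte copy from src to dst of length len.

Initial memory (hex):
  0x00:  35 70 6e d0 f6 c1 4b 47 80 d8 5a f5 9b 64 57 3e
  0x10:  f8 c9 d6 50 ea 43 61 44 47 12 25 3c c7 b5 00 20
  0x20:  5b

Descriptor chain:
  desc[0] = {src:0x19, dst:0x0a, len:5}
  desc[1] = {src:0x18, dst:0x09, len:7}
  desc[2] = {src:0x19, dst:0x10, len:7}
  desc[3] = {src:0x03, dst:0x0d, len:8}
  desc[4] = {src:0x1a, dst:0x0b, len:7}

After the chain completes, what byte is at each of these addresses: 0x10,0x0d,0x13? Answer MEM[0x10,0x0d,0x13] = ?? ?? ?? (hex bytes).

#0 dst[0x0a+5] := {0x12,0x25,0x3c,0xc7,0xb5}
#1 dst[0x09+7] := {0x47,0x12,0x25,0x3c,0xc7,0xb5,0x00}
#2 dst[0x10+7] := {0x12,0x25,0x3c,0xc7,0xb5,0x00,0x20}
#3 dst[0x0d+8] := {0xd0,0xf6,0xc1,0x4b,0x47,0x80,0x47,0x12}
#4 dst[0x0b+7] := {0x25,0x3c,0xc7,0xb5,0x00,0x20,0x5b}
query mem[0x10]=0x20, mem[0x0d]=0xc7, mem[0x13]=0x47

MEM[0x10,0x0d,0x13] = 20 c7 47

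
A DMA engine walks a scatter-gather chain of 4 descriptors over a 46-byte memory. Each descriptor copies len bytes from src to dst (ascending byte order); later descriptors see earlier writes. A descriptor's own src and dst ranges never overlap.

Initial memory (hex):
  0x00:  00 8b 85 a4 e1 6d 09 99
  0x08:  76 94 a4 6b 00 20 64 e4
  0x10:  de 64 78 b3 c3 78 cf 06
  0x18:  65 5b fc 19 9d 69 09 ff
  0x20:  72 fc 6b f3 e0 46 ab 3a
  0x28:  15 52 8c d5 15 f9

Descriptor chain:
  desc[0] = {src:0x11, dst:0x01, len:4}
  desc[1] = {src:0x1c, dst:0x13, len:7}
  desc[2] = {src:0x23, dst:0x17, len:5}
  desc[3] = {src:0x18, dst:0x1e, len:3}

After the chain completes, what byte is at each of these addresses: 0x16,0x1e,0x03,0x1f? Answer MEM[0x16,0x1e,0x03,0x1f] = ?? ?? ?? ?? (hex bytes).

MEM[0x16,0x1e,0x03,0x1f] = ff e0 b3 46

#0 dst[0x01+4] := {0x64,0x78,0xb3,0xc3}
#1 dst[0x13+7] := {0x9d,0x69,0x09,0xff,0x72,0xfc,0x6b}
#2 dst[0x17+5] := {0xf3,0xe0,0x46,0xab,0x3a}
#3 dst[0x1e+3] := {0xe0,0x46,0xab}
query mem[0x16]=0xff, mem[0x1e]=0xe0, mem[0x03]=0xb3, mem[0x1f]=0x46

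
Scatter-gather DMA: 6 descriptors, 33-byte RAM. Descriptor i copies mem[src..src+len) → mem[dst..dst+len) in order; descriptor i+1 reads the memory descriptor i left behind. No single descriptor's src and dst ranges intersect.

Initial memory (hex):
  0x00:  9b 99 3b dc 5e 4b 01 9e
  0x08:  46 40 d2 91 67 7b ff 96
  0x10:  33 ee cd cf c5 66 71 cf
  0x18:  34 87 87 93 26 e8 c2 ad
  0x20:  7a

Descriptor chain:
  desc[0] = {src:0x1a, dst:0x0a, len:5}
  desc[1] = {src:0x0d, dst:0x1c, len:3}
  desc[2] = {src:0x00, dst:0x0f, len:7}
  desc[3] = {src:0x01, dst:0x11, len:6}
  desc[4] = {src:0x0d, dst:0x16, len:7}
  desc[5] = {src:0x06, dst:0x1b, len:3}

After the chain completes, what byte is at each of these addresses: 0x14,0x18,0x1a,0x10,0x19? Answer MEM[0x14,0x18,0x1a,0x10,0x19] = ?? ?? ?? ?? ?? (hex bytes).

#0 dst[0x0a+5] := {0x87,0x93,0x26,0xe8,0xc2}
#1 dst[0x1c+3] := {0xe8,0xc2,0x96}
#2 dst[0x0f+7] := {0x9b,0x99,0x3b,0xdc,0x5e,0x4b,0x01}
#3 dst[0x11+6] := {0x99,0x3b,0xdc,0x5e,0x4b,0x01}
#4 dst[0x16+7] := {0xe8,0xc2,0x9b,0x99,0x99,0x3b,0xdc}
#5 dst[0x1b+3] := {0x01,0x9e,0x46}
query mem[0x14]=0x5e, mem[0x18]=0x9b, mem[0x1a]=0x99, mem[0x10]=0x99, mem[0x19]=0x99

MEM[0x14,0x18,0x1a,0x10,0x19] = 5e 9b 99 99 99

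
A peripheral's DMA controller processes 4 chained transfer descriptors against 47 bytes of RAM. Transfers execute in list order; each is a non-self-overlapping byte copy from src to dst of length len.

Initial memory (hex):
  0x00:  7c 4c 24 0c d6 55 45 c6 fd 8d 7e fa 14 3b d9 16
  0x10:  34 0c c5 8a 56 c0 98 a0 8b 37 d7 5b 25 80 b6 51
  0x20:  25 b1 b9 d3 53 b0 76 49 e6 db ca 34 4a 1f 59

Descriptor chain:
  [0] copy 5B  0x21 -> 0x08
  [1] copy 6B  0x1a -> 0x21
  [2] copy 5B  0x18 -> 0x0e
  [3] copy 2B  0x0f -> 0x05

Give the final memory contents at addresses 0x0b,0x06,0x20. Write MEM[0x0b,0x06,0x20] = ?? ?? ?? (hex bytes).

MEM[0x0b,0x06,0x20] = 53 d7 25

#0 dst[0x08+5] := {0xb1,0xb9,0xd3,0x53,0xb0}
#1 dst[0x21+6] := {0xd7,0x5b,0x25,0x80,0xb6,0x51}
#2 dst[0x0e+5] := {0x8b,0x37,0xd7,0x5b,0x25}
#3 dst[0x05+2] := {0x37,0xd7}
query mem[0x0b]=0x53, mem[0x06]=0xd7, mem[0x20]=0x25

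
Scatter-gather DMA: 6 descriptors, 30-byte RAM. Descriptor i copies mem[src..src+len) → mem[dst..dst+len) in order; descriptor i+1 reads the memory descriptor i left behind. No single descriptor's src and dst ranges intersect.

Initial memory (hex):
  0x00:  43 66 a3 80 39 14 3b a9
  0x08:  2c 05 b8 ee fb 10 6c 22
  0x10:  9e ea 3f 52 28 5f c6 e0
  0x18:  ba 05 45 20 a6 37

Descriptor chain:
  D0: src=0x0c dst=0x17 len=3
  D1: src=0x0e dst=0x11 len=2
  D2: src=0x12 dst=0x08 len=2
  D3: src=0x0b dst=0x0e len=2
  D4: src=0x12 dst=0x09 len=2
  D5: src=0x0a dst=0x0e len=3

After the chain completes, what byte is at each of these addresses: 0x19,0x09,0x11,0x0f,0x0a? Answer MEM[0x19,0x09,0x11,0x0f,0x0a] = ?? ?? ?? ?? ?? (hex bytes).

D0: mem[0x17..0x19] <- [fb 10 6c]
D1: mem[0x11..0x12] <- [6c 22]
D2: mem[0x08..0x09] <- [22 52]
D3: mem[0x0e..0x0f] <- [ee fb]
D4: mem[0x09..0x0a] <- [22 52]
D5: mem[0x0e..0x10] <- [52 ee fb]
query mem[0x19]=0x6c, mem[0x09]=0x22, mem[0x11]=0x6c, mem[0x0f]=0xee, mem[0x0a]=0x52

MEM[0x19,0x09,0x11,0x0f,0x0a] = 6c 22 6c ee 52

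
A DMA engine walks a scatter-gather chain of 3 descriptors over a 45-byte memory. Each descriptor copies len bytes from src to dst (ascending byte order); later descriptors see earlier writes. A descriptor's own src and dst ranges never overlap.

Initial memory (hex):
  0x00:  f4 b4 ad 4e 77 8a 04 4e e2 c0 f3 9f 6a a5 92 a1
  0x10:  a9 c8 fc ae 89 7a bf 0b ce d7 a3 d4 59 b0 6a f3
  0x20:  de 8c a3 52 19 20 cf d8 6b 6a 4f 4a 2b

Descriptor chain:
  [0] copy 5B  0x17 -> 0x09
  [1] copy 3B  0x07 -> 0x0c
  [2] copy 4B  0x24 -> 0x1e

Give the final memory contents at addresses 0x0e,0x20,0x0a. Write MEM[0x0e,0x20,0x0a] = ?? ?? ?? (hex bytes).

MEM[0x0e,0x20,0x0a] = 0b cf ce

#0 dst[0x09+5] := {0x0b,0xce,0xd7,0xa3,0xd4}
#1 dst[0x0c+3] := {0x4e,0xe2,0x0b}
#2 dst[0x1e+4] := {0x19,0x20,0xcf,0xd8}
query mem[0x0e]=0x0b, mem[0x20]=0xcf, mem[0x0a]=0xce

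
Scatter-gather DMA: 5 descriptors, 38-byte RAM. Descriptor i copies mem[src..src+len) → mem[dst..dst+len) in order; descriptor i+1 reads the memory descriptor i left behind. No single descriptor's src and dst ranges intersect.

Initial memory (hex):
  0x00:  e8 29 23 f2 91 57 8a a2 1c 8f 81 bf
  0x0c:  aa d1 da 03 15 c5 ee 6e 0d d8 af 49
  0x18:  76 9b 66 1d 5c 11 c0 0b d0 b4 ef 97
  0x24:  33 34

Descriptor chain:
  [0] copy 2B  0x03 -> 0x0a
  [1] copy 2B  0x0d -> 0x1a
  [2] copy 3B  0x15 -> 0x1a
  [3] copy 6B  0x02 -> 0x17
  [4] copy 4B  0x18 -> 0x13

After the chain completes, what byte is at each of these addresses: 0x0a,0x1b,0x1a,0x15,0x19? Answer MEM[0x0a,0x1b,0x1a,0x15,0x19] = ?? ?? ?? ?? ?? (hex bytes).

MEM[0x0a,0x1b,0x1a,0x15,0x19] = f2 8a 57 57 91

[0] 0x03->0x0a len=2 : f2 91
[1] 0x0d->0x1a len=2 : d1 da
[2] 0x15->0x1a len=3 : d8 af 49
[3] 0x02->0x17 len=6 : 23 f2 91 57 8a a2
[4] 0x18->0x13 len=4 : f2 91 57 8a
query mem[0x0a]=0xf2, mem[0x1b]=0x8a, mem[0x1a]=0x57, mem[0x15]=0x57, mem[0x19]=0x91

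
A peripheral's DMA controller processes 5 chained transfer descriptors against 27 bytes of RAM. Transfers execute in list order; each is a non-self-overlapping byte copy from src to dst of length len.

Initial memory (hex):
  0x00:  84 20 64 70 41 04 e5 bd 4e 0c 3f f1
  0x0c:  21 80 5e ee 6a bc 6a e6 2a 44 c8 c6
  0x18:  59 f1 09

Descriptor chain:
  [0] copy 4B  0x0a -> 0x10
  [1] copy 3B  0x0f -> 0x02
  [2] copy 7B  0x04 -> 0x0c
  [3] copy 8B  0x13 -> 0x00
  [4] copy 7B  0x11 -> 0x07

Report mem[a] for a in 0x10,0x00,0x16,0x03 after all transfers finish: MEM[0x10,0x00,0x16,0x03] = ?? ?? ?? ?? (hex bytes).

D0: mem[0x10..0x13] <- [3f f1 21 80]
D1: mem[0x02..0x04] <- [ee 3f f1]
D2: mem[0x0c..0x12] <- [f1 04 e5 bd 4e 0c 3f]
D3: mem[0x00..0x07] <- [80 2a 44 c8 c6 59 f1 09]
D4: mem[0x07..0x0d] <- [0c 3f 80 2a 44 c8 c6]
query mem[0x10]=0x4e, mem[0x00]=0x80, mem[0x16]=0xc8, mem[0x03]=0xc8

MEM[0x10,0x00,0x16,0x03] = 4e 80 c8 c8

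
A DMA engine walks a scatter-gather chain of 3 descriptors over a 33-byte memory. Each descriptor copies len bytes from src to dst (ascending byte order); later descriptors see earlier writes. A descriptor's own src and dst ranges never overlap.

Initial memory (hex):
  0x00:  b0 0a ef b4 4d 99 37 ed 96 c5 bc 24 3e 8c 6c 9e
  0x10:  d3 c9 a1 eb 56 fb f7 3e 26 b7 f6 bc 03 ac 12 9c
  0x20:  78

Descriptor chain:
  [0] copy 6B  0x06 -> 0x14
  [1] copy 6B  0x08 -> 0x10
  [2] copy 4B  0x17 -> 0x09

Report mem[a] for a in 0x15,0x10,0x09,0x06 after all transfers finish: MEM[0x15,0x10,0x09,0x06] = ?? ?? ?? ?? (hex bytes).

D0: mem[0x14..0x19] <- [37 ed 96 c5 bc 24]
D1: mem[0x10..0x15] <- [96 c5 bc 24 3e 8c]
D2: mem[0x09..0x0c] <- [c5 bc 24 f6]
query mem[0x15]=0x8c, mem[0x10]=0x96, mem[0x09]=0xc5, mem[0x06]=0x37

MEM[0x15,0x10,0x09,0x06] = 8c 96 c5 37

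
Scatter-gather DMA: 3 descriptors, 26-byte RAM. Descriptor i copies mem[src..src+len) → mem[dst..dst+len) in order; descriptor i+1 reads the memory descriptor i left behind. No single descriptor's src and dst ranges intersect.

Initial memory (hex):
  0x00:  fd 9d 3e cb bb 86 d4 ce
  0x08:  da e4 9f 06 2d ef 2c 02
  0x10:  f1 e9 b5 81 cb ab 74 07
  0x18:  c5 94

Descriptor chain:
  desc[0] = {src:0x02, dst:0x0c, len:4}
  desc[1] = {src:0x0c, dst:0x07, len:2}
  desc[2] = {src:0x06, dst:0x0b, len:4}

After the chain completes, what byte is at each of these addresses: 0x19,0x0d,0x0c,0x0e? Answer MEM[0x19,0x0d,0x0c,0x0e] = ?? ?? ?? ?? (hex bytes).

MEM[0x19,0x0d,0x0c,0x0e] = 94 cb 3e e4

D0: mem[0x0c..0x0f] <- [3e cb bb 86]
D1: mem[0x07..0x08] <- [3e cb]
D2: mem[0x0b..0x0e] <- [d4 3e cb e4]
query mem[0x19]=0x94, mem[0x0d]=0xcb, mem[0x0c]=0x3e, mem[0x0e]=0xe4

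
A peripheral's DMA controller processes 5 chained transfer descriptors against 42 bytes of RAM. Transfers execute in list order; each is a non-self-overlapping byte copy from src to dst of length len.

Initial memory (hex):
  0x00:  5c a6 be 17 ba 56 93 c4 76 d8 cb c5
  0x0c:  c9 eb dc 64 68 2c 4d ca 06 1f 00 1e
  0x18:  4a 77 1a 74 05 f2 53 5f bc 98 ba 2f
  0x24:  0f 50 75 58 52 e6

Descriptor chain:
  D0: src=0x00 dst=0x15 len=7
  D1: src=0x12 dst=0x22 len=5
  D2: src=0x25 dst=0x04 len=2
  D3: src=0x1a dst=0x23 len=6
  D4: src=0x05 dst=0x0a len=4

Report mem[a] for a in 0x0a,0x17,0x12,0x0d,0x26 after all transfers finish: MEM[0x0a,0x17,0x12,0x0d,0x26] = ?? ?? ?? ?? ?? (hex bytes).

MEM[0x0a,0x17,0x12,0x0d,0x26] = a6 be 4d 76 f2

D0: mem[0x15..0x1b] <- [5c a6 be 17 ba 56 93]
D1: mem[0x22..0x26] <- [4d ca 06 5c a6]
D2: mem[0x04..0x05] <- [5c a6]
D3: mem[0x23..0x28] <- [56 93 05 f2 53 5f]
D4: mem[0x0a..0x0d] <- [a6 93 c4 76]
query mem[0x0a]=0xa6, mem[0x17]=0xbe, mem[0x12]=0x4d, mem[0x0d]=0x76, mem[0x26]=0xf2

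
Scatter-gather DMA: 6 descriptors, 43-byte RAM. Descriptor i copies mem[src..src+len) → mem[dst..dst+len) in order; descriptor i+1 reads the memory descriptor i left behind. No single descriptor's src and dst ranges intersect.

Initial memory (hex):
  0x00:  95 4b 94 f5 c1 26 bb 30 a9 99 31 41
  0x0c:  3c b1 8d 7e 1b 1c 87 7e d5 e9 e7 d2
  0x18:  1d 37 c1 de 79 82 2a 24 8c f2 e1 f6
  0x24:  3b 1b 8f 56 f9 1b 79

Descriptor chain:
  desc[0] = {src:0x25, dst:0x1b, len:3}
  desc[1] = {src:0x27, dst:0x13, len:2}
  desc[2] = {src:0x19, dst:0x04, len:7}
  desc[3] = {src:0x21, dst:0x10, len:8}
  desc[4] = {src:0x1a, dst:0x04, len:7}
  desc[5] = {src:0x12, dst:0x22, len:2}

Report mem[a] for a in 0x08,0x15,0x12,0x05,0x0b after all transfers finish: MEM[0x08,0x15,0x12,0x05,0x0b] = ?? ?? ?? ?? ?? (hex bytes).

MEM[0x08,0x15,0x12,0x05,0x0b] = 2a 8f f6 1b 41

#0 dst[0x1b+3] := {0x1b,0x8f,0x56}
#1 dst[0x13+2] := {0x56,0xf9}
#2 dst[0x04+7] := {0x37,0xc1,0x1b,0x8f,0x56,0x2a,0x24}
#3 dst[0x10+8] := {0xf2,0xe1,0xf6,0x3b,0x1b,0x8f,0x56,0xf9}
#4 dst[0x04+7] := {0xc1,0x1b,0x8f,0x56,0x2a,0x24,0x8c}
#5 dst[0x22+2] := {0xf6,0x3b}
query mem[0x08]=0x2a, mem[0x15]=0x8f, mem[0x12]=0xf6, mem[0x05]=0x1b, mem[0x0b]=0x41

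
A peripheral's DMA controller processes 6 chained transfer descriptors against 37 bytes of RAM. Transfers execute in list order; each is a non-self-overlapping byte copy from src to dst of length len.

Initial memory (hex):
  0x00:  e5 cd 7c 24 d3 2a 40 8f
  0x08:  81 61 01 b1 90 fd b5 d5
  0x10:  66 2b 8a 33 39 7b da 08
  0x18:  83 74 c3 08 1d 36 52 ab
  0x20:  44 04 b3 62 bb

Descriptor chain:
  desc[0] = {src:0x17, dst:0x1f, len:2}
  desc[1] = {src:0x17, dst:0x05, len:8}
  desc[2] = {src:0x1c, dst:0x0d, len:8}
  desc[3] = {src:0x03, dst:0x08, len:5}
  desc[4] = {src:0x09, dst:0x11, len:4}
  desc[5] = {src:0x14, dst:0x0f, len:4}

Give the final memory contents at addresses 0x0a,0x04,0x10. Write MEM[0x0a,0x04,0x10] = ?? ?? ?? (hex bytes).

D0: mem[0x1f..0x20] <- [08 83]
D1: mem[0x05..0x0c] <- [08 83 74 c3 08 1d 36 52]
D2: mem[0x0d..0x14] <- [1d 36 52 08 83 04 b3 62]
D3: mem[0x08..0x0c] <- [24 d3 08 83 74]
D4: mem[0x11..0x14] <- [d3 08 83 74]
D5: mem[0x0f..0x12] <- [74 7b da 08]
query mem[0x0a]=0x08, mem[0x04]=0xd3, mem[0x10]=0x7b

MEM[0x0a,0x04,0x10] = 08 d3 7b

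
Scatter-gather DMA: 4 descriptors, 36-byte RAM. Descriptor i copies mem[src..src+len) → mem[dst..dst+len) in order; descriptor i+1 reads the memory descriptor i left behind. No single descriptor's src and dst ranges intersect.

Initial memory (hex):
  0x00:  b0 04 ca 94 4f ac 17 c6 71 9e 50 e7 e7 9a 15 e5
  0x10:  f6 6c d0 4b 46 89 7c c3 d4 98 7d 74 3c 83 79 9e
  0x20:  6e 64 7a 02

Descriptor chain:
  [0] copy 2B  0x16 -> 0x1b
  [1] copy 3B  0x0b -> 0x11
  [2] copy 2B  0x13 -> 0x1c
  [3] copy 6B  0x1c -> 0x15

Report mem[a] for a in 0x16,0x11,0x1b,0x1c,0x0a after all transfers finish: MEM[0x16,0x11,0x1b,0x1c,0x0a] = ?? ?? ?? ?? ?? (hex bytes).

MEM[0x16,0x11,0x1b,0x1c,0x0a] = 46 e7 7c 9a 50

  after D0: wrote 2B at 0x1b = 7cc3
  after D1: wrote 3B at 0x11 = e7e79a
  after D2: wrote 2B at 0x1c = 9a46
  after D3: wrote 6B at 0x15 = 9a46799e6e64
query mem[0x16]=0x46, mem[0x11]=0xe7, mem[0x1b]=0x7c, mem[0x1c]=0x9a, mem[0x0a]=0x50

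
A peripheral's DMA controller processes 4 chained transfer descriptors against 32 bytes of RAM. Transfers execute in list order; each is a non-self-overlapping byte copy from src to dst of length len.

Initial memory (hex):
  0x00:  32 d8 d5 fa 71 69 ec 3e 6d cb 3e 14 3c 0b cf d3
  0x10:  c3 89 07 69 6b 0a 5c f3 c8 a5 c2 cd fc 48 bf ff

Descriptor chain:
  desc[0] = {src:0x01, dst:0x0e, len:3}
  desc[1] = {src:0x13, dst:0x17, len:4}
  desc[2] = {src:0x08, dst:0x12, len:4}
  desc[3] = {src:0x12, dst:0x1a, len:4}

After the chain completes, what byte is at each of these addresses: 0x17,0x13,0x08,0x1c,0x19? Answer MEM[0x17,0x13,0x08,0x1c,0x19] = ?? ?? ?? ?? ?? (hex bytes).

MEM[0x17,0x13,0x08,0x1c,0x19] = 69 cb 6d 3e 0a

#0 dst[0x0e+3] := {0xd8,0xd5,0xfa}
#1 dst[0x17+4] := {0x69,0x6b,0x0a,0x5c}
#2 dst[0x12+4] := {0x6d,0xcb,0x3e,0x14}
#3 dst[0x1a+4] := {0x6d,0xcb,0x3e,0x14}
query mem[0x17]=0x69, mem[0x13]=0xcb, mem[0x08]=0x6d, mem[0x1c]=0x3e, mem[0x19]=0x0a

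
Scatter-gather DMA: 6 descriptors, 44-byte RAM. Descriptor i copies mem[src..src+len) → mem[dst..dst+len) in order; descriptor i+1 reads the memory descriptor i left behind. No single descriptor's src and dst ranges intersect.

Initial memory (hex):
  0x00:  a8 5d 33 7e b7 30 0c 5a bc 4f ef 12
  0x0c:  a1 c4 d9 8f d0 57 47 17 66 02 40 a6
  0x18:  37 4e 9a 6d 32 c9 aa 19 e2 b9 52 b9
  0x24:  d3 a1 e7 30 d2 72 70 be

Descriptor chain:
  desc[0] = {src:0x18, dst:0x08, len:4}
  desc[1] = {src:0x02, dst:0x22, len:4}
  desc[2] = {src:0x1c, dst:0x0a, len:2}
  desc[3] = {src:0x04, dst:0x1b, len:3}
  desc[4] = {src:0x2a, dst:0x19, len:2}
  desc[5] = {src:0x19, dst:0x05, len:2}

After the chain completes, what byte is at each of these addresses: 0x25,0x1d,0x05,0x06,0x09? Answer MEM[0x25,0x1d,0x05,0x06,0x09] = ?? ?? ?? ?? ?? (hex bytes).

[0] 0x18->0x08 len=4 : 37 4e 9a 6d
[1] 0x02->0x22 len=4 : 33 7e b7 30
[2] 0x1c->0x0a len=2 : 32 c9
[3] 0x04->0x1b len=3 : b7 30 0c
[4] 0x2a->0x19 len=2 : 70 be
[5] 0x19->0x05 len=2 : 70 be
query mem[0x25]=0x30, mem[0x1d]=0x0c, mem[0x05]=0x70, mem[0x06]=0xbe, mem[0x09]=0x4e

MEM[0x25,0x1d,0x05,0x06,0x09] = 30 0c 70 be 4e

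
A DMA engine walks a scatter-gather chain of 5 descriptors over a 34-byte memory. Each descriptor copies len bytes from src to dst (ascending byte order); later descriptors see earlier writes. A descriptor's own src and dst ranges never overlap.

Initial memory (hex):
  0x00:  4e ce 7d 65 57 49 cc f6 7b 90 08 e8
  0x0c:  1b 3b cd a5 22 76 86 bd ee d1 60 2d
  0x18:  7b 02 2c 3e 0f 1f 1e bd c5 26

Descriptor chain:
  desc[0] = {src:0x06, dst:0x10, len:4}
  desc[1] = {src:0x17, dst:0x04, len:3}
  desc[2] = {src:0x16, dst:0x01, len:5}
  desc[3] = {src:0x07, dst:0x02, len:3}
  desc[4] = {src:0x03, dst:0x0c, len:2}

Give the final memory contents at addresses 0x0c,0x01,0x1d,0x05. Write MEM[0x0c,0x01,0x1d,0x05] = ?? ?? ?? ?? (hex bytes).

MEM[0x0c,0x01,0x1d,0x05] = 7b 60 1f 2c

[0] 0x06->0x10 len=4 : cc f6 7b 90
[1] 0x17->0x04 len=3 : 2d 7b 02
[2] 0x16->0x01 len=5 : 60 2d 7b 02 2c
[3] 0x07->0x02 len=3 : f6 7b 90
[4] 0x03->0x0c len=2 : 7b 90
query mem[0x0c]=0x7b, mem[0x01]=0x60, mem[0x1d]=0x1f, mem[0x05]=0x2c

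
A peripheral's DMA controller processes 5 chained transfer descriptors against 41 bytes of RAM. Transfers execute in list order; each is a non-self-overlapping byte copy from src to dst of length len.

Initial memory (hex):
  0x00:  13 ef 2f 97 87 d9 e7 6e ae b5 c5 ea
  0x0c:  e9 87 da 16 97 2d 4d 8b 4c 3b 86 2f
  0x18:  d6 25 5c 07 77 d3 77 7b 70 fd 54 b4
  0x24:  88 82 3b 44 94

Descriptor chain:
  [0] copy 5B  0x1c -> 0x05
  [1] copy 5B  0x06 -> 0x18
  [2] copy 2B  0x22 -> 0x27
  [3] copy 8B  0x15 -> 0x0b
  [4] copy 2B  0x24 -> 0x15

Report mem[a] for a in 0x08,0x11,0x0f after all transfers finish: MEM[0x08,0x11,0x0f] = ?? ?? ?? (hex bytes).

MEM[0x08,0x11,0x0f] = 7b 70 77

  after D0: wrote 5B at 0x05 = 77d3777b70
  after D1: wrote 5B at 0x18 = d3777b70c5
  after D2: wrote 2B at 0x27 = 54b4
  after D3: wrote 8B at 0x0b = 3b862fd3777b70c5
  after D4: wrote 2B at 0x15 = 8882
query mem[0x08]=0x7b, mem[0x11]=0x70, mem[0x0f]=0x77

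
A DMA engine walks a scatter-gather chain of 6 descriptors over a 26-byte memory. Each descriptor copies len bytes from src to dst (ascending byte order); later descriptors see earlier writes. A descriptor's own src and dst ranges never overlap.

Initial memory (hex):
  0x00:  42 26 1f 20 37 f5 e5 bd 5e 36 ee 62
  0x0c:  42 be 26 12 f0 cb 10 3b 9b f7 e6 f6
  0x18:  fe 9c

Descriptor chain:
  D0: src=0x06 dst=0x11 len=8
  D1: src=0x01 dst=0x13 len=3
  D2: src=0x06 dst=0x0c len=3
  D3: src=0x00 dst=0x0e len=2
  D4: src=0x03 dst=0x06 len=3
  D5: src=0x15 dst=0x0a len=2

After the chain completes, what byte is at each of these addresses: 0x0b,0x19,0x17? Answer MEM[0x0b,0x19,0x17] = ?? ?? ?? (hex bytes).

[0] 0x06->0x11 len=8 : e5 bd 5e 36 ee 62 42 be
[1] 0x01->0x13 len=3 : 26 1f 20
[2] 0x06->0x0c len=3 : e5 bd 5e
[3] 0x00->0x0e len=2 : 42 26
[4] 0x03->0x06 len=3 : 20 37 f5
[5] 0x15->0x0a len=2 : 20 62
query mem[0x0b]=0x62, mem[0x19]=0x9c, mem[0x17]=0x42

MEM[0x0b,0x19,0x17] = 62 9c 42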